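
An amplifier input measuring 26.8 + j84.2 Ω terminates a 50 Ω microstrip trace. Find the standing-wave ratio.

Γ = (Z_L − Z_0)/(Z_L + Z_0) = (-23.2 + j84.2)/(76.8 + j84.2)
|Γ| = 87.3/114 = 0.766
VSWR = (1 + |Γ|)/(1 − |Γ|) = 1.77/0.234

VSWR ≈ 7.56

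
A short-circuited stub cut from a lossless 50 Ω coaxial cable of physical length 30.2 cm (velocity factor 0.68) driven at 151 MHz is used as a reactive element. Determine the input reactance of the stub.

X_in ≈ 298 Ω (inductive)

λ = v/f = 0.68·c / 151 MHz = 1.35 m
βl = 2π·l/λ = 2π × 0.224 = 80.5°
tan(βl) = 5.96
For a short-circuited stub, Z_in = jZ_0·tan(βl)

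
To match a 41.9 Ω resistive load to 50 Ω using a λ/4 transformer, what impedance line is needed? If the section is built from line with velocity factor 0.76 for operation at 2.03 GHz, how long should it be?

Z_qwt ≈ 45.8 Ω; length ≈ 2.81 cm

Z_qwt = √(Z_0·R_L) = √(50 × 41.9) = √2095
λ = 0.76·c/f = 0.112 m, so l = λ/4 = 0.0281 m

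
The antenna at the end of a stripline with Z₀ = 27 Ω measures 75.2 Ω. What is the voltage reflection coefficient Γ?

Γ = 0.472

Γ = (Z_L − Z_0)/(Z_L + Z_0) = (75.2 − 27)/(75.2 + 27) = 48.2/102.2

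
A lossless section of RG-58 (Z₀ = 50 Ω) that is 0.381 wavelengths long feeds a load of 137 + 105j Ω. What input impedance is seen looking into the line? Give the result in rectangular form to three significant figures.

βl = 2π × 0.381 = 137°
tan(βl) = tan(137°) = -0.927
Z_in = Z_0·(Z_L + jZ_0·tanβl)/(Z_0 + jZ_L·tanβl)
     = 50·(137 + j58.6)/(147 − j127)

Z_in ≈ 16.8 + j34.4 Ω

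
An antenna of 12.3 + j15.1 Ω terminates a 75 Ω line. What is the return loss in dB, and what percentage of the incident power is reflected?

RL ≈ 2.76 dB; 53% of incident power reflected

Γ = (-62.7 + j15.1)/(87.3 + j15.1), |Γ| = 0.728
RL = −20·log₁₀(0.728) = 2.76 dB
P_refl/P_inc = |Γ|² = 0.53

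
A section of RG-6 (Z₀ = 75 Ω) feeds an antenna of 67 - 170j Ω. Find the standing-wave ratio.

VSWR ≈ 7.63

Γ = (Z_L − Z_0)/(Z_L + Z_0) = (-8 − j170)/(142 − j170)
|Γ| = 170/222 = 0.768
VSWR = (1 + |Γ|)/(1 − |Γ|) = 1.77/0.232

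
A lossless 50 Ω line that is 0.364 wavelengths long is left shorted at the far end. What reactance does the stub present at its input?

X_in ≈ -57.4 Ω (capacitive)

βl = 2π × 0.364 = 131°
tan(βl) = -1.15
For a shorted stub, Z_in = jZ_0·tan(βl)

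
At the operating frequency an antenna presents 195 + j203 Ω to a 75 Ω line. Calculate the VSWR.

Γ = (Z_L − Z_0)/(Z_L + Z_0) = (120 + j203)/(270 + j203)
|Γ| = 236/338 = 0.698
VSWR = (1 + |Γ|)/(1 − |Γ|) = 1.7/0.302

VSWR ≈ 5.62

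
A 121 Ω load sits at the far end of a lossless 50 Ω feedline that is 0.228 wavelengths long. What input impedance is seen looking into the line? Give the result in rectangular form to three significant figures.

Z_in ≈ 21 − j5.75 Ω

βl = 2π × 0.228 = 82.1°
tan(βl) = tan(82.1°) = 7.19
Z_in = Z_0·(Z_L + jZ_0·tanβl)/(Z_0 + jZ_L·tanβl)
     = 50·(121 + j359)/(50 + j870)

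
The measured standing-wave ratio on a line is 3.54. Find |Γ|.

|Γ| ≈ 0.559

|Γ| = (S − 1)/(S + 1) = (3.54 − 1)/(3.54 + 1) = 2.54/4.54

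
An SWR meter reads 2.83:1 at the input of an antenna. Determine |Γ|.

|Γ| ≈ 0.478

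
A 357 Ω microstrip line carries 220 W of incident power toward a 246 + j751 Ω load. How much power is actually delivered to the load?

|Γ| = |(-111 + j751)/(603 + j751)| = 0.788
|Γ|² = 0.621
P_refl = |Γ|²·P_inc = 137 W, P_del = (1 − |Γ|²)·P_inc = 83.3 W

P_delivered ≈ 83.3 W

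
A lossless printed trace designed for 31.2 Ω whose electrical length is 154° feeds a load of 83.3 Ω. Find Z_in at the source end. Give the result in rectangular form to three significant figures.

tan(βl) = tan(154°) = -0.488
Z_in = Z_0·(Z_L + jZ_0·tanβl)/(Z_0 + jZ_L·tanβl)
     = 31.2·(83.3 − j15.2)/(31.2 − j40.6)

Z_in ≈ 38.3 + j34.6 Ω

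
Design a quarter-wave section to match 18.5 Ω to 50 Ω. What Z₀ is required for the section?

Z_qwt ≈ 30.4 Ω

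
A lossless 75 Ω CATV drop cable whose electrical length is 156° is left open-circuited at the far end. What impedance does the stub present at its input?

Z_in ≈ +j168 Ω

tan(βl) = -0.445
For an open-circuited stub, Z_in = −jZ_0·cot(βl) = −jZ_0/tan(βl)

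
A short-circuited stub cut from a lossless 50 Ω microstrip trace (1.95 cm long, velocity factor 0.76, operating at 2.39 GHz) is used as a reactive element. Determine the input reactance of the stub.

X_in ≈ 170 Ω (inductive)

λ = v/f = 0.76·c / 2.39 GHz = 0.0954 m
βl = 2π·l/λ = 2π × 0.204 = 73.6°
tan(βl) = 3.39
For a short-circuited stub, Z_in = jZ_0·tan(βl)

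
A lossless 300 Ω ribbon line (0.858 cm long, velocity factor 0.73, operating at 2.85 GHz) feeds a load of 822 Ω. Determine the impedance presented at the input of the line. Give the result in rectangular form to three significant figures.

Z_in ≈ 222 − j259 Ω

λ = v/f = 0.73·c / 2.85 GHz = 0.0768 m
βl = 2π·l/λ = 2π × 0.112 = 40.2°
tan(βl) = tan(40.2°) = 0.845
Z_in = Z_0·(Z_L + jZ_0·tanβl)/(Z_0 + jZ_L·tanβl)
     = 300·(822 + j253)/(300 + j695)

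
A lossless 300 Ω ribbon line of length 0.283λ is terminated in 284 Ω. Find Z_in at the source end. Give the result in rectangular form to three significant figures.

Z_in ≈ 315 − j6.97 Ω

βl = 2π × 0.283 = 102°
tan(βl) = tan(102°) = -4.75
Z_in = Z_0·(Z_L + jZ_0·tanβl)/(Z_0 + jZ_L·tanβl)
     = 300·(284 − j1430)/(300 − j1350)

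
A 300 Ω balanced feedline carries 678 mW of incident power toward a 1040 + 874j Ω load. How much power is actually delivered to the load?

|Γ| = |(740 + j874)/(1340 + j874)| = 0.716
|Γ|² = 0.512
P_refl = |Γ|²·P_inc = 347 mW, P_del = (1 − |Γ|²)·P_inc = 331 mW

P_delivered ≈ 331 mW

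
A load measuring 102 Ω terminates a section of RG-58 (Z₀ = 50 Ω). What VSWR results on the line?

VSWR ≈ 2.04

Γ = (102 − 50)/(102 + 50) = 0.342
VSWR = (1 + 0.342)/(1 − 0.342)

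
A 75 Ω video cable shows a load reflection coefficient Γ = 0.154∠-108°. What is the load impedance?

Z_L = Z_0·(1 + Γ)/(1 − Γ) = 75·(0.952 − j0.146)/(1.05 + j0.146)

Z_L ≈ 65.4 − j19.6 Ω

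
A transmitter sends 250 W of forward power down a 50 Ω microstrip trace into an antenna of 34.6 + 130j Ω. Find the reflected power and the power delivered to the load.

P_reflected ≈ 178 W; P_delivered ≈ 71.9 W

|Γ| = |(-15.4 + j130)/(84.6 + j130)| = 0.844
|Γ|² = 0.712
P_refl = |Γ|²·P_inc = 178 W, P_del = (1 − |Γ|²)·P_inc = 71.9 W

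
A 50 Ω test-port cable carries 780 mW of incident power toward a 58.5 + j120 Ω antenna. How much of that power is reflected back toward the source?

P_reflected ≈ 431 mW

|Γ| = |(8.5 + j120)/(108.5 + j120)| = 0.744
|Γ|² = 0.553
P_refl = |Γ|²·P_inc = 431 mW, P_del = (1 − |Γ|²)·P_inc = 349 mW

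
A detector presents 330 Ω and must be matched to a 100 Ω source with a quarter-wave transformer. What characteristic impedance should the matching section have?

Z_qwt = √(Z_0·R_L) = √(100 × 330) = √33000

Z_qwt ≈ 182 Ω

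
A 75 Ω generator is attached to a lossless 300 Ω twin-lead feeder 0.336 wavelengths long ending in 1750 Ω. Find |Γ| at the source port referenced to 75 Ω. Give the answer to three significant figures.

|Γ| ≈ 0.768

βl = 2π × 0.336 = 121°
tan(βl) = -1.67
Z_in = Z_0·(Z_L + jZ_0·tanβl)/(Z_0 + jZ_L·tanβl) = 69.2 + j173 Ω
Γ_s = (Z_in − Z_s)/(Z_in + Z_s) = (-5.79 + j173)/(144 + j173), |Γ_s| = 0.768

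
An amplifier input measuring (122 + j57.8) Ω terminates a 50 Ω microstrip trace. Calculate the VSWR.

VSWR ≈ 3.07

Γ = (Z_L − Z_0)/(Z_L + Z_0) = (72 + j57.8)/(172 + j57.8)
|Γ| = 92.3/181 = 0.509
VSWR = (1 + |Γ|)/(1 − |Γ|) = 1.51/0.491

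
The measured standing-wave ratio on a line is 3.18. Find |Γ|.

|Γ| ≈ 0.522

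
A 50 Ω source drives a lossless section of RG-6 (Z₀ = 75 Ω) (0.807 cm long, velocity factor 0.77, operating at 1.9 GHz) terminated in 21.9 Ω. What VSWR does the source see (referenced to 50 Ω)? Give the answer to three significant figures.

VSWR ≈ 2.79

λ = v/f = 0.77·c / 1.9 GHz = 0.122 m
βl = 2π·l/λ = 2π × 0.0664 = 23.9°
tan(βl) = 0.443
Z_in = Z_0·(Z_L + jZ_0·tanβl)/(Z_0 + jZ_L·tanβl) = 25.8 + j29.9 Ω
Γ_s = (Z_in − Z_s)/(Z_in + Z_s) = (-24.2 + j29.9)/(75.8 + j29.9), |Γ_s| = 0.472
VSWR = (1 + |Γ_s|)/(1 − |Γ_s|)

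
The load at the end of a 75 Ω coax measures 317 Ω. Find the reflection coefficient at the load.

Γ = 0.617

Γ = (Z_L − Z_0)/(Z_L + Z_0) = (317 − 75)/(317 + 75) = 242/392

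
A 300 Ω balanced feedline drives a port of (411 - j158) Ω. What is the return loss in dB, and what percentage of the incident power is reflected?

Γ = (111 − j158)/(711 − j158), |Γ| = 0.265
RL = −20·log₁₀(0.265) = 11.5 dB
P_refl/P_inc = |Γ|² = 0.0703

RL ≈ 11.5 dB; 7.03% of incident power reflected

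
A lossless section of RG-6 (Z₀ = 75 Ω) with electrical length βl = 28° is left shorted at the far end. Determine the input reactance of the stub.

tan(βl) = 0.532
For a shorted stub, Z_in = jZ_0·tan(βl)

X_in ≈ 39.9 Ω (inductive)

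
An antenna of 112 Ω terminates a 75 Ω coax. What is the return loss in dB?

RL ≈ 14.1 dB

Γ = (112 − 75)/(112 + 75) = 0.198
RL = −20·log₁₀|Γ| = −20·log₁₀(0.198)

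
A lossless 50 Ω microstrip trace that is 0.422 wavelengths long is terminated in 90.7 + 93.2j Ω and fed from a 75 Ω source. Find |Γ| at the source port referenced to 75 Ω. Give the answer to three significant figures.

βl = 2π × 0.422 = 152°
tan(βl) = -0.534
Z_in = Z_0·(Z_L + jZ_0·tanβl)/(Z_0 + jZ_L·tanβl) = 23.7 + j44.9 Ω
Γ_s = (Z_in − Z_s)/(Z_in + Z_s) = (-51.3 + j44.9)/(98.7 + j44.9), |Γ_s| = 0.628

|Γ| ≈ 0.628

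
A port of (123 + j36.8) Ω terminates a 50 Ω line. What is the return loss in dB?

Γ = (73 + j36.8)/(173 + j36.8), |Γ| = 0.462
RL = −20·log₁₀|Γ| = −20·log₁₀(0.462)

RL ≈ 6.7 dB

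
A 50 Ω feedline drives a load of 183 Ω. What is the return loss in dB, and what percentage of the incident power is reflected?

RL ≈ 4.87 dB; 32.6% of incident power reflected

Γ = (183 − 50)/(183 + 50) = 0.571
RL = −20·log₁₀(0.571) = 4.87 dB
P_refl/P_inc = |Γ|² = 0.326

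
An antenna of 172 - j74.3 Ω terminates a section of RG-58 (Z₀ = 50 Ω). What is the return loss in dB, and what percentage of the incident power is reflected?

Γ = (122 − j74.3)/(222 − j74.3), |Γ| = 0.61
RL = −20·log₁₀(0.61) = 4.29 dB
P_refl/P_inc = |Γ|² = 0.372

RL ≈ 4.29 dB; 37.2% of incident power reflected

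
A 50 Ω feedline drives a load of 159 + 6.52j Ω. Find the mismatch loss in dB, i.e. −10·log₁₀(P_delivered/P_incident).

Γ = (109 + j6.52)/(209 + j6.52), |Γ| = 0.522
|Γ|² = 0.273, so P_del/P_inc = 1 − |Γ|² = 0.727
ML = −10·log₁₀(1 − |Γ|²)

mismatch loss ≈ 1.38 dB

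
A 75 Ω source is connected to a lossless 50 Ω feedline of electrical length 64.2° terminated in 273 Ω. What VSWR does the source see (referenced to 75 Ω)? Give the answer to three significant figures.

VSWR ≈ 7.34

tan(βl) = 2.07
Z_in = Z_0·(Z_L + jZ_0·tanβl)/(Z_0 + jZ_L·tanβl) = 11.2 − j23.2 Ω
Γ_s = (Z_in − Z_s)/(Z_in + Z_s) = (-63.8 − j23.2)/(86.2 − j23.2), |Γ_s| = 0.76
VSWR = (1 + |Γ_s|)/(1 − |Γ_s|)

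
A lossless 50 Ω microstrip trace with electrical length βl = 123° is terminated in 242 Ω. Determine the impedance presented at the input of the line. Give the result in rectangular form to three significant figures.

Z_in ≈ 14.4 + j30.5 Ω

tan(βl) = tan(123°) = -1.54
Z_in = Z_0·(Z_L + jZ_0·tanβl)/(Z_0 + jZ_L·tanβl)
     = 50·(242 − j77)/(50 − j373)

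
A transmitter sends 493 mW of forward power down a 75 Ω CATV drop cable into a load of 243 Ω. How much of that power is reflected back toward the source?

P_reflected ≈ 138 mW

Γ = (243 − 75)/(243 + 75) = 0.528
|Γ|² = 0.279
P_refl = |Γ|²·P_inc = 138 mW, P_del = (1 − |Γ|²)·P_inc = 355 mW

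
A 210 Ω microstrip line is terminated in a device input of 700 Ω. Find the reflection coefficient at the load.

Γ = (Z_L − Z_0)/(Z_L + Z_0) = (700 − 210)/(700 + 210) = 490/910

Γ = 0.538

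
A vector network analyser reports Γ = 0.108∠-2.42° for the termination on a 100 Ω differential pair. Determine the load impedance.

Z_L = Z_0·(1 + Γ)/(1 − Γ) = 100·(1.11 − j0.00456)/(0.892 + j0.00456)

Z_L ≈ 124 − j1.15 Ω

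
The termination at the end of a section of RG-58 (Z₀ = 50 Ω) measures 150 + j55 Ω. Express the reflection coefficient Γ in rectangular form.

Γ = (Z_L − Z_0)/(Z_L + Z_0) = (100 + j55)/(200 + j55)

Γ ≈ 0.535 + j0.128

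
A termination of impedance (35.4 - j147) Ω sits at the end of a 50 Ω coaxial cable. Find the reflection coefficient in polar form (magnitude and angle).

Γ = (Z_L − Z_0)/(Z_L + Z_0) = (-14.6 − j147)/(85.4 − j147)
|Γ| = 148/170 = 0.869

Γ ≈ 0.869 ∠ -35.8°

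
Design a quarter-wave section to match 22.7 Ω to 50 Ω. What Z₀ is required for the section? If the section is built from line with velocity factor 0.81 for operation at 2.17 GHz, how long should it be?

Z_qwt = √(Z_0·R_L) = √(50 × 22.7) = √1135
λ = 0.81·c/f = 0.112 m, so l = λ/4 = 0.028 m

Z_qwt ≈ 33.7 Ω; length ≈ 2.8 cm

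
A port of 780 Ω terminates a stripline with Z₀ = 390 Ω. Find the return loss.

Γ = (780 − 390)/(780 + 390) = 0.333
RL = −20·log₁₀|Γ| = −20·log₁₀(0.333)

RL ≈ 9.54 dB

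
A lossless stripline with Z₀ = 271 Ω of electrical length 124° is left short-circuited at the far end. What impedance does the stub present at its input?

tan(βl) = -1.48
For a short-circuited stub, Z_in = jZ_0·tan(βl)

Z_in ≈ −j402 Ω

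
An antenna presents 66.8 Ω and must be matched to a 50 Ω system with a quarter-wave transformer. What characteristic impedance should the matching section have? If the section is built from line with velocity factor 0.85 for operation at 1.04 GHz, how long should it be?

Z_qwt = √(Z_0·R_L) = √(50 × 66.8) = √3340
λ = 0.85·c/f = 0.245 m, so l = λ/4 = 0.0613 m

Z_qwt ≈ 57.8 Ω; length ≈ 6.13 cm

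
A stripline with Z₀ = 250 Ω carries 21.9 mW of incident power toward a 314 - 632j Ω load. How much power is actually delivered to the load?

P_delivered ≈ 9.58 mW

|Γ| = |(64 − j632)/(564 − j632)| = 0.75
|Γ|² = 0.562
P_refl = |Γ|²·P_inc = 12.3 mW, P_del = (1 − |Γ|²)·P_inc = 9.58 mW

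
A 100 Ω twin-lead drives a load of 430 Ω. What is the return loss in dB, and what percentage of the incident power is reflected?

Γ = (430 − 100)/(430 + 100) = 0.623
RL = −20·log₁₀(0.623) = 4.12 dB
P_refl/P_inc = |Γ|² = 0.388

RL ≈ 4.12 dB; 38.8% of incident power reflected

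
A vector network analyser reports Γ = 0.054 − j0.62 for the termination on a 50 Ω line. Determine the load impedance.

Z_L = Z_0·(1 + Γ)/(1 − Γ) = 50·(1.05 − j0.62)/(0.946 + j0.62)

Z_L ≈ 23.9 − j48.5 Ω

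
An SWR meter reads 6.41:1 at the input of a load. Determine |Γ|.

|Γ| = (S − 1)/(S + 1) = (6.41 − 1)/(6.41 + 1) = 5.41/7.41

|Γ| ≈ 0.73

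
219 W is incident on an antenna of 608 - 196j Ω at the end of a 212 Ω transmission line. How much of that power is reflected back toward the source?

P_reflected ≈ 60.2 W

|Γ| = |(396 − j196)/(820 − j196)| = 0.524
|Γ|² = 0.275
P_refl = |Γ|²·P_inc = 60.2 W, P_del = (1 − |Γ|²)·P_inc = 159 W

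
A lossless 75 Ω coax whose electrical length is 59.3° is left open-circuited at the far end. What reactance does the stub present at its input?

X_in ≈ -44.5 Ω (capacitive)

tan(βl) = 1.68
For an open-circuited stub, Z_in = −jZ_0·cot(βl) = −jZ_0/tan(βl)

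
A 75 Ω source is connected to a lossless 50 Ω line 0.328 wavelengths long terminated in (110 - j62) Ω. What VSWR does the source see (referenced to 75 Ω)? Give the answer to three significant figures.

βl = 2π × 0.328 = 118°
tan(βl) = -1.87
Z_in = Z_0·(Z_L + jZ_0·tanβl)/(Z_0 + jZ_L·tanβl) = 26.5 + j35.2 Ω
Γ_s = (Z_in − Z_s)/(Z_in + Z_s) = (-48.5 + j35.2)/(101 + j35.2), |Γ_s| = 0.558
VSWR = (1 + |Γ_s|)/(1 − |Γ_s|)

VSWR ≈ 3.53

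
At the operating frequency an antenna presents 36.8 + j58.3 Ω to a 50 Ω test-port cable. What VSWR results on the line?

VSWR ≈ 3.67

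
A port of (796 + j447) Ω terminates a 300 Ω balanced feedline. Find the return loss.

Γ = (496 + j447)/(1096 + j447), |Γ| = 0.564
RL = −20·log₁₀|Γ| = −20·log₁₀(0.564)

RL ≈ 4.97 dB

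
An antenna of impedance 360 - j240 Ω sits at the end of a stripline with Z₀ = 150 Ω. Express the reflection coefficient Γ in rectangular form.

Γ ≈ 0.518 − j0.227

Γ = (Z_L − Z_0)/(Z_L + Z_0) = (210 − j240)/(510 − j240)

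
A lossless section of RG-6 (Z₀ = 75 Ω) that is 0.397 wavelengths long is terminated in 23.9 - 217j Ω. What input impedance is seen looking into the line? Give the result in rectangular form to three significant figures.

βl = 2π × 0.397 = 143°
tan(βl) = tan(143°) = -0.756
Z_in = Z_0·(Z_L + jZ_0·tanβl)/(Z_0 + jZ_L·tanβl)
     = 75·(23.9 − j274)/(-89 − j18.1)

Z_in ≈ 25.6 + j225 Ω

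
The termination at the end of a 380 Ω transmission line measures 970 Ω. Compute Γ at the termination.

Γ = (Z_L − Z_0)/(Z_L + Z_0) = (970 − 380)/(970 + 380) = 590/1350

Γ = 0.437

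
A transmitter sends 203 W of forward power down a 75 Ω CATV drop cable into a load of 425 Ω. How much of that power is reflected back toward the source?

P_reflected ≈ 99.5 W

Γ = (425 − 75)/(425 + 75) = 0.7
|Γ|² = 0.49
P_refl = |Γ|²·P_inc = 99.5 W, P_del = (1 − |Γ|²)·P_inc = 104 W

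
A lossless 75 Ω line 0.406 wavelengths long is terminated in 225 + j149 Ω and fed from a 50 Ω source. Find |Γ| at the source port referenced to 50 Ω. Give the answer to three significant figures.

βl = 2π × 0.406 = 146°
tan(βl) = -0.67
Z_in = Z_0·(Z_L + jZ_0·tanβl)/(Z_0 + jZ_L·tanβl) = 34.4 + j72 Ω
Γ_s = (Z_in − Z_s)/(Z_in + Z_s) = (-15.6 + j72)/(84.4 + j72), |Γ_s| = 0.664

|Γ| ≈ 0.664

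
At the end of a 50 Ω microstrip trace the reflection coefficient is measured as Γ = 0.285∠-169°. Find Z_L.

Z_L ≈ 28 − j3.31 Ω

Z_L = Z_0·(1 + Γ)/(1 − Γ) = 50·(0.72 − j0.0544)/(1.28 + j0.0544)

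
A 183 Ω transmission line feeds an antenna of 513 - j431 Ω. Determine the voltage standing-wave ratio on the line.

VSWR ≈ 4.94

Γ = (Z_L − Z_0)/(Z_L + Z_0) = (330 − j431)/(696 − j431)
|Γ| = 543/819 = 0.663
VSWR = (1 + |Γ|)/(1 − |Γ|) = 1.66/0.337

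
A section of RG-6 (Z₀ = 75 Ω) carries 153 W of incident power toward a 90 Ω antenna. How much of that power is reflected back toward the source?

P_reflected ≈ 1.26 W

Γ = (90 − 75)/(90 + 75) = 0.0909
|Γ|² = 0.00826
P_refl = |Γ|²·P_inc = 1.26 W, P_del = (1 − |Γ|²)·P_inc = 152 W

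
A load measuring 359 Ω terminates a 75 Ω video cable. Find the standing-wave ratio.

For a purely resistive load, VSWR = R_L/Z_0 or Z_0/R_L (whichever > 1) = 359/75

VSWR ≈ 4.79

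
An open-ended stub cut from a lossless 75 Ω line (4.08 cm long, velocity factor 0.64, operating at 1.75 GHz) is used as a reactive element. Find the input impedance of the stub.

Z_in ≈ +j72.1 Ω

λ = v/f = 0.64·c / 1.75 GHz = 0.11 m
βl = 2π·l/λ = 2π × 0.372 = 134°
tan(βl) = -1.04
For an open-ended stub, Z_in = −jZ_0·cot(βl) = −jZ_0/tan(βl)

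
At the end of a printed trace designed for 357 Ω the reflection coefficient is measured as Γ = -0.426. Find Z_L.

Z_L = Z_0·(1 + Γ)/(1 − Γ) = 357·(0.574)/(1.43)

Z_L ≈ 144 Ω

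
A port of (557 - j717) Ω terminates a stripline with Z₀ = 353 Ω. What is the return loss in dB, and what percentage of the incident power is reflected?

Γ = (204 − j717)/(910 − j717), |Γ| = 0.643
RL = −20·log₁₀(0.643) = 3.83 dB
P_refl/P_inc = |Γ|² = 0.414

RL ≈ 3.83 dB; 41.4% of incident power reflected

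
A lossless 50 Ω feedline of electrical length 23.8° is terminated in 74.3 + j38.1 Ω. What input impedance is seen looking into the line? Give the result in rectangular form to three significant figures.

Z_in ≈ 102 − j10.1 Ω

tan(βl) = tan(23.8°) = 0.441
Z_in = Z_0·(Z_L + jZ_0·tanβl)/(Z_0 + jZ_L·tanβl)
     = 50·(74.3 + j60.2)/(33.2 + j32.8)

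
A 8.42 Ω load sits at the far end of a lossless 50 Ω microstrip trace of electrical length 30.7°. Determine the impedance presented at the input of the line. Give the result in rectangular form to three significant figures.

Z_in ≈ 11.3 + j28.6 Ω

tan(βl) = tan(30.7°) = 0.594
Z_in = Z_0·(Z_L + jZ_0·tanβl)/(Z_0 + jZ_L·tanβl)
     = 50·(8.42 + j29.7)/(50 + j5)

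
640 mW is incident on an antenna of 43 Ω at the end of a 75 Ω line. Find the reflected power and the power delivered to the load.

Γ = (43 − 75)/(43 + 75) = -0.271
|Γ|² = 0.0735
P_refl = |Γ|²·P_inc = 47.1 mW, P_del = (1 − |Γ|²)·P_inc = 593 mW

P_reflected ≈ 47.1 mW; P_delivered ≈ 593 mW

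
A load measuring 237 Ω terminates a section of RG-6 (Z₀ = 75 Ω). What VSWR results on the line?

VSWR ≈ 3.16

Γ = (237 − 75)/(237 + 75) = 0.519
VSWR = (1 + 0.519)/(1 − 0.519)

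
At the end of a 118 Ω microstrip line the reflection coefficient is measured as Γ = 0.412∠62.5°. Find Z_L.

Z_L = Z_0·(1 + Γ)/(1 − Γ) = 118·(1.19 + j0.365)/(0.81 − j0.365)

Z_L ≈ 124 + j109 Ω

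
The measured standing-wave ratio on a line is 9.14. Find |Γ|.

|Γ| ≈ 0.803

|Γ| = (S − 1)/(S + 1) = (9.14 − 1)/(9.14 + 1) = 8.14/10.1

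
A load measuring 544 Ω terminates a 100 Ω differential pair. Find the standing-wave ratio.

Γ = (544 − 100)/(544 + 100) = 0.689
VSWR = (1 + 0.689)/(1 − 0.689)

VSWR ≈ 5.44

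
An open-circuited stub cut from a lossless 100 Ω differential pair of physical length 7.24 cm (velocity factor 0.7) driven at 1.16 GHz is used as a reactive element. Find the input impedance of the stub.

Z_in ≈ +j137 Ω

λ = v/f = 0.7·c / 1.16 GHz = 0.181 m
βl = 2π·l/λ = 2π × 0.4 = 144°
tan(βl) = -0.727
For an open-circuited stub, Z_in = −jZ_0·cot(βl) = −jZ_0/tan(βl)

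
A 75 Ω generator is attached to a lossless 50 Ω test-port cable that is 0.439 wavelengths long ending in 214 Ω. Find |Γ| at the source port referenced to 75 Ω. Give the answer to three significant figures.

βl = 2π × 0.439 = 158°
tan(βl) = -0.403
Z_in = Z_0·(Z_L + jZ_0·tanβl)/(Z_0 + jZ_L·tanβl) = 62.5 + j87.8 Ω
Γ_s = (Z_in − Z_s)/(Z_in + Z_s) = (-12.5 + j87.8)/(138 + j87.8), |Γ_s| = 0.543

|Γ| ≈ 0.543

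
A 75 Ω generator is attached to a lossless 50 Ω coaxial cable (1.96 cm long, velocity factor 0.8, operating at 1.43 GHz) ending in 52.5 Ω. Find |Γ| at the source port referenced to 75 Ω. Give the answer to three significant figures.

λ = v/f = 0.8·c / 1.43 GHz = 0.168 m
βl = 2π·l/λ = 2π × 0.117 = 42°
tan(βl) = 0.902
Z_in = Z_0·(Z_L + jZ_0·tanβl)/(Z_0 + jZ_L·tanβl) = 50.2 − j2.44 Ω
Γ_s = (Z_in − Z_s)/(Z_in + Z_s) = (-24.8 − j2.44)/(125 − j2.44), |Γ_s| = 0.199

|Γ| ≈ 0.199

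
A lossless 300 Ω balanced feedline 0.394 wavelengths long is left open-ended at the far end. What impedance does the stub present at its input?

Z_in ≈ +j382 Ω

βl = 2π × 0.394 = 142°
tan(βl) = -0.786
For an open-ended stub, Z_in = −jZ_0·cot(βl) = −jZ_0/tan(βl)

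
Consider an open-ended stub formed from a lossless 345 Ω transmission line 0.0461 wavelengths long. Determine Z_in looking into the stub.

βl = 2π × 0.0461 = 16.6°
tan(βl) = 0.298
For an open-ended stub, Z_in = −jZ_0·cot(βl) = −jZ_0/tan(βl)

Z_in ≈ −j1160 Ω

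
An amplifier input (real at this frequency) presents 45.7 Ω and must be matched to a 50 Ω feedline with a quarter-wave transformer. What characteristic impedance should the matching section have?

Z_qwt ≈ 47.8 Ω

Z_qwt = √(Z_0·R_L) = √(50 × 45.7) = √2285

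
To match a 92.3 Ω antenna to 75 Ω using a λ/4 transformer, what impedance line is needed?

Z_qwt ≈ 83.2 Ω

Z_qwt = √(Z_0·R_L) = √(75 × 92.3) = √6922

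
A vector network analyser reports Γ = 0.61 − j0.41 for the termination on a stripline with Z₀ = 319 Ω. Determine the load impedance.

Z_L = Z_0·(1 + Γ)/(1 − Γ) = 319·(1.61 − j0.41)/(0.39 + j0.41)

Z_L ≈ 458 − j817 Ω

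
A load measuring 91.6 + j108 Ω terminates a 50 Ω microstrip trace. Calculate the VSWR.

Γ = (Z_L − Z_0)/(Z_L + Z_0) = (41.6 + j108)/(141.6 + j108)
|Γ| = 116/178 = 0.65
VSWR = (1 + |Γ|)/(1 − |Γ|) = 1.65/0.35

VSWR ≈ 4.71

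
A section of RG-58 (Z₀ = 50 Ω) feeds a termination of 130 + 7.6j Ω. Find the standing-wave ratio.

Γ = (Z_L − Z_0)/(Z_L + Z_0) = (80 + j7.6)/(180 + j7.6)
|Γ| = 80.4/180 = 0.446
VSWR = (1 + |Γ|)/(1 − |Γ|) = 1.45/0.554

VSWR ≈ 2.61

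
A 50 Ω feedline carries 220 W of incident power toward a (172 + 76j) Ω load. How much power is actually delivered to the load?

P_delivered ≈ 137 W

|Γ| = |(122 + j76)/(222 + j76)| = 0.613
|Γ|² = 0.375
P_refl = |Γ|²·P_inc = 82.5 W, P_del = (1 − |Γ|²)·P_inc = 137 W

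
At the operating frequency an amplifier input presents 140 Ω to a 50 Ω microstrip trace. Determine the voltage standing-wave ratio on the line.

For a purely resistive load, VSWR = R_L/Z_0 or Z_0/R_L (whichever > 1) = 140/50

VSWR ≈ 2.8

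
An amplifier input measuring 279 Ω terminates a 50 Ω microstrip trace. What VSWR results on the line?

VSWR ≈ 5.58

Γ = (279 − 50)/(279 + 50) = 0.696
VSWR = (1 + 0.696)/(1 − 0.696)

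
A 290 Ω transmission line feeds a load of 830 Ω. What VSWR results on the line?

Γ = (830 − 290)/(830 + 290) = 0.482
VSWR = (1 + 0.482)/(1 − 0.482)

VSWR ≈ 2.86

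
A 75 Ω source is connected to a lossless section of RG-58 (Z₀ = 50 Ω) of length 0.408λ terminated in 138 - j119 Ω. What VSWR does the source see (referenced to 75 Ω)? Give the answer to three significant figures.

βl = 2π × 0.408 = 147°
tan(βl) = -0.652
Z_in = Z_0·(Z_L + jZ_0·tanβl)/(Z_0 + jZ_L·tanβl) = 55.5 + j93.7 Ω
Γ_s = (Z_in − Z_s)/(Z_in + Z_s) = (-19.5 + j93.7)/(130 + j93.7), |Γ_s| = 0.596
VSWR = (1 + |Γ_s|)/(1 − |Γ_s|)

VSWR ≈ 3.95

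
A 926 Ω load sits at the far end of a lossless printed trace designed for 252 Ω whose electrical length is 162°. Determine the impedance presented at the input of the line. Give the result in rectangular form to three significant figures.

tan(βl) = tan(162°) = -0.325
Z_in = Z_0·(Z_L + jZ_0·tanβl)/(Z_0 + jZ_L·tanβl)
     = 252·(926 − j81.9)/(252 − j301)

Z_in ≈ 422 + j422 Ω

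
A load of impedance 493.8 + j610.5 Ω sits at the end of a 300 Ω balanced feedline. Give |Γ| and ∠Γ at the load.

Γ ≈ 0.64 ∠ 34.8°

Γ = (Z_L − Z_0)/(Z_L + Z_0) = (193.8 + j610.5)/(793.8 + j610.5)
|Γ| = 641/1000 = 0.64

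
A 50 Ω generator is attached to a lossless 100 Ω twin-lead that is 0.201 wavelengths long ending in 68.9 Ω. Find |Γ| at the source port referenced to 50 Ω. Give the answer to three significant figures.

|Γ| ≈ 0.471

βl = 2π × 0.201 = 72.4°
tan(βl) = 3.14
Z_in = Z_0·(Z_L + jZ_0·tanβl)/(Z_0 + jZ_L·tanβl) = 132 + j29 Ω
Γ_s = (Z_in − Z_s)/(Z_in + Z_s) = (81.8 + j29)/(182 + j29), |Γ_s| = 0.471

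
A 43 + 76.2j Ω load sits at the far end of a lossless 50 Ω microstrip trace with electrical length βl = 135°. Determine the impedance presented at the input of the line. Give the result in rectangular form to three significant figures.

Z_in ≈ 12.1 + j14.5 Ω

tan(βl) = tan(135°) = -1
Z_in = Z_0·(Z_L + jZ_0·tanβl)/(Z_0 + jZ_L·tanβl)
     = 50·(43 + j26.2)/(126 − j43)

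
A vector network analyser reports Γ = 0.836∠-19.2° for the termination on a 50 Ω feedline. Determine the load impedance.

Z_L = Z_0·(1 + Γ)/(1 − Γ) = 50·(1.79 − j0.275)/(0.211 + j0.275)

Z_L ≈ 126 − j229 Ω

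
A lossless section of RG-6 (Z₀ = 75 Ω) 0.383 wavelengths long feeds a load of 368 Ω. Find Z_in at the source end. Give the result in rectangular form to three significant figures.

Z_in ≈ 32.3 + j75.7 Ω

βl = 2π × 0.383 = 138°
tan(βl) = tan(138°) = -0.904
Z_in = Z_0·(Z_L + jZ_0·tanβl)/(Z_0 + jZ_L·tanβl)
     = 75·(368 − j67.8)/(75 − j333)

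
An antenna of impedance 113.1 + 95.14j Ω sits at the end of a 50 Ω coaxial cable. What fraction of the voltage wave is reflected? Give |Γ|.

Γ = (Z_L − Z_0)/(Z_L + Z_0) = (63.1 + j95.14)/(163.1 + j95.14)
|Γ| = 114/189

|Γ| ≈ 0.605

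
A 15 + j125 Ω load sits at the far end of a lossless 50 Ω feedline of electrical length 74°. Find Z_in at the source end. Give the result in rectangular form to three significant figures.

Z_in ≈ 3.25 − j38.3 Ω

tan(βl) = tan(74°) = 3.49
Z_in = Z_0·(Z_L + jZ_0·tanβl)/(Z_0 + jZ_L·tanβl)
     = 50·(15 + j299)/(-386 + j52.3)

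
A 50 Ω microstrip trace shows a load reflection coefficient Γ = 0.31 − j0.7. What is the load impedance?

Z_L ≈ 21.4 − j72.5 Ω

Z_L = Z_0·(1 + Γ)/(1 − Γ) = 50·(1.31 − j0.7)/(0.69 + j0.7)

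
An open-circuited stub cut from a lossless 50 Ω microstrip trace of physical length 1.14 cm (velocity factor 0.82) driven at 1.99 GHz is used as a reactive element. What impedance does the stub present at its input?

Z_in ≈ −j76.4 Ω

λ = v/f = 0.82·c / 1.99 GHz = 0.124 m
βl = 2π·l/λ = 2π × 0.0922 = 33.2°
tan(βl) = 0.654
For an open-circuited stub, Z_in = −jZ_0·cot(βl) = −jZ_0/tan(βl)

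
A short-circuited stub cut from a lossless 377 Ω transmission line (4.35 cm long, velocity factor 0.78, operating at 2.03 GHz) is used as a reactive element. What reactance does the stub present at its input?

λ = v/f = 0.78·c / 2.03 GHz = 0.115 m
βl = 2π·l/λ = 2π × 0.377 = 136°
tan(βl) = -0.971
For a short-circuited stub, Z_in = jZ_0·tan(βl)

X_in ≈ -366 Ω (capacitive)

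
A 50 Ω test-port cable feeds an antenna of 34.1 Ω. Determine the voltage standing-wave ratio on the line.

VSWR ≈ 1.47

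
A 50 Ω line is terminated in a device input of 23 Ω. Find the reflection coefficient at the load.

Γ = (Z_L − Z_0)/(Z_L + Z_0) = (23 − 50)/(23 + 50) = -27/73

Γ = -0.37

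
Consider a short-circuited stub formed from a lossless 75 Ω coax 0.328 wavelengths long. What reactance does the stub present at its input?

X_in ≈ -141 Ω (capacitive)

βl = 2π × 0.328 = 118°
tan(βl) = -1.87
For a short-circuited stub, Z_in = jZ_0·tan(βl)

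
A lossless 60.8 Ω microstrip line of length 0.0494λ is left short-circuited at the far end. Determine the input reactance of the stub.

βl = 2π × 0.0494 = 17.8°
tan(βl) = 0.321
For a short-circuited stub, Z_in = jZ_0·tan(βl)

X_in ≈ 19.5 Ω (inductive)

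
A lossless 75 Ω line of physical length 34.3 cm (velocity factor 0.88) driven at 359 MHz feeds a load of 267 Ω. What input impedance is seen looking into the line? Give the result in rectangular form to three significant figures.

λ = v/f = 0.88·c / 359 MHz = 0.735 m
βl = 2π·l/λ = 2π × 0.466 = 168°
tan(βl) = tan(168°) = -0.214
Z_in = Z_0·(Z_L + jZ_0·tanβl)/(Z_0 + jZ_L·tanβl)
     = 75·(267 − j16.1)/(75 − j57.2)

Z_in ≈ 177 + j119 Ω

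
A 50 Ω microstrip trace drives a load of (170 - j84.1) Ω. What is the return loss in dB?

Γ = (120 − j84.1)/(220 − j84.1), |Γ| = 0.622
RL = −20·log₁₀|Γ| = −20·log₁₀(0.622)

RL ≈ 4.12 dB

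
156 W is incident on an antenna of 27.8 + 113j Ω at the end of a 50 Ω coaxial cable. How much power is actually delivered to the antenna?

|Γ| = |(-22.2 + j113)/(77.8 + j113)| = 0.839
|Γ|² = 0.705
P_refl = |Γ|²·P_inc = 110 W, P_del = (1 − |Γ|²)·P_inc = 46.1 W

P_delivered ≈ 46.1 W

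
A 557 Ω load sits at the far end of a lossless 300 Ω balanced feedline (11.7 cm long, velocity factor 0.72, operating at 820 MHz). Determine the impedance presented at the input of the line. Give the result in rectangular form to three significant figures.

λ = v/f = 0.72·c / 820 MHz = 0.263 m
βl = 2π·l/λ = 2π × 0.444 = 160°
tan(βl) = tan(160°) = -0.366
Z_in = Z_0·(Z_L + jZ_0·tanβl)/(Z_0 + jZ_L·tanβl)
     = 300·(557 − j110)/(300 − j204)

Z_in ≈ 432 + j184 Ω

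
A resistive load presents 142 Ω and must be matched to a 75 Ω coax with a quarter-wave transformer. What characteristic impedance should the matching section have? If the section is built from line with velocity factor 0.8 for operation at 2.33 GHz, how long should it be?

Z_qwt ≈ 103 Ω; length ≈ 2.58 cm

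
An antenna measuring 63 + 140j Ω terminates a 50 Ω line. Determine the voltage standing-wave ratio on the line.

VSWR ≈ 8.15

Γ = (Z_L − Z_0)/(Z_L + Z_0) = (13 + j140)/(113 + j140)
|Γ| = 141/180 = 0.781
VSWR = (1 + |Γ|)/(1 − |Γ|) = 1.78/0.219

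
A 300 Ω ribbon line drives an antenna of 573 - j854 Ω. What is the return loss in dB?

RL ≈ 2.68 dB

Γ = (273 − j854)/(873 − j854), |Γ| = 0.734
RL = −20·log₁₀|Γ| = −20·log₁₀(0.734)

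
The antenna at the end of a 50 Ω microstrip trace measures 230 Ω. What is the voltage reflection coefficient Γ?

Γ = 0.643

Γ = (Z_L − Z_0)/(Z_L + Z_0) = (230 − 50)/(230 + 50) = 180/280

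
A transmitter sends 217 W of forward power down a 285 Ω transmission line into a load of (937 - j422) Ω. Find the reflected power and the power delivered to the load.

P_reflected ≈ 78.3 W; P_delivered ≈ 139 W

|Γ| = |(652 − j422)/(1222 − j422)| = 0.601
|Γ|² = 0.361
P_refl = |Γ|²·P_inc = 78.3 W, P_del = (1 − |Γ|²)·P_inc = 139 W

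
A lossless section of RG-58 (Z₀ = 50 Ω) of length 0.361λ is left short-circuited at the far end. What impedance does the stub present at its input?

Z_in ≈ −j59.7 Ω

βl = 2π × 0.361 = 130°
tan(βl) = -1.19
For a short-circuited stub, Z_in = jZ_0·tan(βl)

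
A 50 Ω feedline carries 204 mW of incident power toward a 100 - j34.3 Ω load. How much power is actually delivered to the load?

|Γ| = |(50 − j34.3)/(150 − j34.3)| = 0.394
|Γ|² = 0.155
P_refl = |Γ|²·P_inc = 31.7 mW, P_del = (1 − |Γ|²)·P_inc = 172 mW

P_delivered ≈ 172 mW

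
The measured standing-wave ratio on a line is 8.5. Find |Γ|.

|Γ| = (S − 1)/(S + 1) = (8.5 − 1)/(8.5 + 1) = 7.5/9.5

|Γ| ≈ 0.789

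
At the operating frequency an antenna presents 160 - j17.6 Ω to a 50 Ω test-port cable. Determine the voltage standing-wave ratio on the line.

Γ = (Z_L − Z_0)/(Z_L + Z_0) = (110 − j17.6)/(210 − j17.6)
|Γ| = 111/211 = 0.529
VSWR = (1 + |Γ|)/(1 − |Γ|) = 1.53/0.471

VSWR ≈ 3.24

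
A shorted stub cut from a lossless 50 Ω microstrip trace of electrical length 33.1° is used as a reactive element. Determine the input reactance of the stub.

X_in ≈ 32.6 Ω (inductive)

tan(βl) = 0.652
For a shorted stub, Z_in = jZ_0·tan(βl)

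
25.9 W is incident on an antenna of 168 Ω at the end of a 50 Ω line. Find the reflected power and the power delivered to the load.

P_reflected ≈ 7.59 W; P_delivered ≈ 18.3 W

Γ = (168 − 50)/(168 + 50) = 0.541
|Γ|² = 0.293
P_refl = |Γ|²·P_inc = 7.59 W, P_del = (1 − |Γ|²)·P_inc = 18.3 W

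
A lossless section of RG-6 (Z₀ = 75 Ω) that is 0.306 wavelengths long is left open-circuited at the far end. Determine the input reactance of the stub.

βl = 2π × 0.306 = 110°
tan(βl) = -2.72
For an open-circuited stub, Z_in = −jZ_0·cot(βl) = −jZ_0/tan(βl)

X_in ≈ 27.5 Ω (inductive)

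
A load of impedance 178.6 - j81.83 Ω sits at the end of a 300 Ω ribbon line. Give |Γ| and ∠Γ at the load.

Γ ≈ 0.302 ∠ -136°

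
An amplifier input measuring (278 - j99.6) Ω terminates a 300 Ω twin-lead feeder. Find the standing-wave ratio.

VSWR ≈ 1.42

Γ = (Z_L − Z_0)/(Z_L + Z_0) = (-22 − j99.6)/(578 − j99.6)
|Γ| = 102/587 = 0.174
VSWR = (1 + |Γ|)/(1 − |Γ|) = 1.17/0.826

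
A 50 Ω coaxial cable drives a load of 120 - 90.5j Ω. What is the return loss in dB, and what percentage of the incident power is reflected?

RL ≈ 4.52 dB; 35.3% of incident power reflected

Γ = (70 − j90.5)/(170 − j90.5), |Γ| = 0.594
RL = −20·log₁₀(0.594) = 4.52 dB
P_refl/P_inc = |Γ|² = 0.353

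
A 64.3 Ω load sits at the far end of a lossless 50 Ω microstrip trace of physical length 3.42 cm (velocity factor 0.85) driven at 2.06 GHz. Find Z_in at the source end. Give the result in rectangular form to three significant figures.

Z_in ≈ 39.3 + j3.24 Ω

λ = v/f = 0.85·c / 2.06 GHz = 0.124 m
βl = 2π·l/λ = 2π × 0.276 = 99.5°
tan(βl) = tan(99.5°) = -6
Z_in = Z_0·(Z_L + jZ_0·tanβl)/(Z_0 + jZ_L·tanβl)
     = 50·(64.3 − j300)/(50 − j386)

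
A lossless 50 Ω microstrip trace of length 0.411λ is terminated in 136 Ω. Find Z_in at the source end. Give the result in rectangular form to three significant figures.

βl = 2π × 0.411 = 148°
tan(βl) = tan(148°) = -0.626
Z_in = Z_0·(Z_L + jZ_0·tanβl)/(Z_0 + jZ_L·tanβl)
     = 50·(136 − j31.3)/(50 − j85.1)

Z_in ≈ 48.6 + j51.4 Ω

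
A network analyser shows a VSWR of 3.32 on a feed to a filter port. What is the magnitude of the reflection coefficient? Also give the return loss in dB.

|Γ| ≈ 0.537; return loss ≈ 5.4 dB

|Γ| = (S − 1)/(S + 1) = (3.32 − 1)/(3.32 + 1) = 2.32/4.32
RL = −20·log₁₀|Γ| = −20·log₁₀(0.537)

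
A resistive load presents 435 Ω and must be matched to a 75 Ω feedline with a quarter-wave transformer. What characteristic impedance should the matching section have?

Z_qwt ≈ 181 Ω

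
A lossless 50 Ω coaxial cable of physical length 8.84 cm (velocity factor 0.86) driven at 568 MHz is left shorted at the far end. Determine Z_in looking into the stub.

λ = v/f = 0.86·c / 568 MHz = 0.454 m
βl = 2π·l/λ = 2π × 0.195 = 70.1°
tan(βl) = 2.76
For a shorted stub, Z_in = jZ_0·tan(βl)

Z_in ≈ +j138 Ω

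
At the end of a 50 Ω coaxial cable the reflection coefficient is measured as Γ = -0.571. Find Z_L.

Z_L ≈ 13.7 Ω

Z_L = Z_0·(1 + Γ)/(1 − Γ) = 50·(0.429)/(1.57)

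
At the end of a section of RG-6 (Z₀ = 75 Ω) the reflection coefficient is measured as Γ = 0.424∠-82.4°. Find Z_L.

Z_L = Z_0·(1 + Γ)/(1 − Γ) = 75·(1.06 − j0.42)/(0.944 + j0.42)

Z_L ≈ 57.6 − j59 Ω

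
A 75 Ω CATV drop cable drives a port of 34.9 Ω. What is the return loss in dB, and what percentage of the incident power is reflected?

Γ = (34.9 − 75)/(34.9 + 75) = -0.365
RL = −20·log₁₀(0.365) = 8.76 dB
P_refl/P_inc = |Γ|² = 0.133

RL ≈ 8.76 dB; 13.3% of incident power reflected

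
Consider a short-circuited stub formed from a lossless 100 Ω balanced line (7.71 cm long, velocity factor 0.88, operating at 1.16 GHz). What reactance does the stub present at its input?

λ = v/f = 0.88·c / 1.16 GHz = 0.228 m
βl = 2π·l/λ = 2π × 0.339 = 122°
tan(βl) = -1.6
For a short-circuited stub, Z_in = jZ_0·tan(βl)

X_in ≈ -160 Ω (capacitive)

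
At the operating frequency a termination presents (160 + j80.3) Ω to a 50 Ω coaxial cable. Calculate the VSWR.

VSWR ≈ 4.07

Γ = (Z_L − Z_0)/(Z_L + Z_0) = (110 + j80.3)/(210 + j80.3)
|Γ| = 136/225 = 0.606
VSWR = (1 + |Γ|)/(1 − |Γ|) = 1.61/0.394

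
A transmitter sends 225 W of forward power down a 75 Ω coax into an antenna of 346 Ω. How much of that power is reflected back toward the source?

P_reflected ≈ 93.2 W

Γ = (346 − 75)/(346 + 75) = 0.644
|Γ|² = 0.414
P_refl = |Γ|²·P_inc = 93.2 W, P_del = (1 − |Γ|²)·P_inc = 132 W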